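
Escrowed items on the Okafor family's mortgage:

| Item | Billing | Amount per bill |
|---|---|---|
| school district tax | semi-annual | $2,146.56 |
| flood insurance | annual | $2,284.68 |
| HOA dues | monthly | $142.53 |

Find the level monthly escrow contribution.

School district tax — $2,146.56 × 2 = $4,293.12/yr
Flood insurance — $2,284.68/yr
HOA dues — $142.53 × 12 = $1,710.36/yr
Yearly total = $4,293.12 + $2,284.68 + $1,710.36 = $8,288.16
Base monthly escrow = $8,288.16 / 12 = $690.68

$690.68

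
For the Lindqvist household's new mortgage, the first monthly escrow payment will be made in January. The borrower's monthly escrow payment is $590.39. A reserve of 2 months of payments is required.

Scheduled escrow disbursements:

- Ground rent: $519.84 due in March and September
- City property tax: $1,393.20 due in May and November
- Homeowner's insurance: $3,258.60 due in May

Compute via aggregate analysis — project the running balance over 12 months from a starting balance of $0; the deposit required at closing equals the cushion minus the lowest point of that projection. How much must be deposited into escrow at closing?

Cushion = 2 × $590.39 = $1,180.78
Trial balance (start $0, +$590.39 each month, − disbursements):
  Jan: +$590.39 → $590.39
  Feb: +$590.39 → $1,180.78
  Mar: +$590.39 − $519.84 → $1,251.33
  Apr: +$590.39 → $1,841.72
  May: +$590.39 − $4,651.80 → -$2,219.69
  Jun: +$590.39 → -$1,629.30
  Jul: +$590.39 → -$1,038.91
  Aug: +$590.39 → -$448.52
  Sep: +$590.39 − $519.84 → -$377.97
  Oct: +$590.39 → $212.42
  Nov: +$590.39 − $1,393.20 → -$590.39
  Dec: +$590.39 → $0.00
Lowest trial balance = -$2,219.69 (May)
Initial deposit = cushion − low point = $1,180.78 − (-$2,219.69) = $3,400.47

$3,400.47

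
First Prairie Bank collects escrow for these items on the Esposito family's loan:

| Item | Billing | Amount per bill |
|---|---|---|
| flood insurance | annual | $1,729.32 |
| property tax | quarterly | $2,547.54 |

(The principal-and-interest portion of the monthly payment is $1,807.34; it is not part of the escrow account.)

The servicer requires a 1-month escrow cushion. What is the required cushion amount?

$993.29

Flood insurance = $1,729.32
Property tax = $2,547.54 × 4 = $10,190.16
Total annual escrow = $1,729.32 + $10,190.16 = $11,919.48
Base monthly escrow = $11,919.48 / 12 = $993.29
Cushion = 1 × $993.29 = $993.29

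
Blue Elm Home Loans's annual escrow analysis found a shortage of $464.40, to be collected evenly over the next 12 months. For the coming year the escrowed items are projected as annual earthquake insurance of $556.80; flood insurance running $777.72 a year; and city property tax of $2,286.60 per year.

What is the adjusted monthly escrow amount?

$340.46

Earthquake insurance — $556.80/yr
Flood insurance — $777.72/yr
City property tax — $2,286.60/yr
Combined annual = $3,621.12
Base monthly escrow = $3,621.12 / 12 = $301.76
Shortage spread = $464.40 / 12 = $38.70/mo
Adjusted monthly = $301.76 + $38.70 = $340.46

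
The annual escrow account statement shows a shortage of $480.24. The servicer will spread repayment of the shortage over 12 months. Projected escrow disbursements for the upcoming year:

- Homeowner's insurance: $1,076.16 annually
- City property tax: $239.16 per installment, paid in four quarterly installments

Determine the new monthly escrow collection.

Homeowner's insurance = $1,076.16
City property tax = $239.16 × 4 = $956.64
Total annual escrow = $2,032.80
Base monthly escrow = $2,032.80 ÷ 12 = $169.40
Monthly shortage recovery: $480.24 / 12 = $40.02
New monthly escrow = $169.40 + $40.02 = $209.42

$209.42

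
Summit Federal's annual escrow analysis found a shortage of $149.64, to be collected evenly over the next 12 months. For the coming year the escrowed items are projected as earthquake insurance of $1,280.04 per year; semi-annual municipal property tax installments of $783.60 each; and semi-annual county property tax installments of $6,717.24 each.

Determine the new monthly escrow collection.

Earthquake insurance — $1,280.04
Municipal property tax — $783.60 × 2 = $1,567.20
County property tax — $6,717.24 × 2 = $13,434.48
Yearly total = $1,280.04 + $1,567.20 + $13,434.48 = $16,281.72
Base monthly escrow = $16,281.72 ÷ 12 = $1,356.81
Monthly shortage recovery: $149.64 ÷ 12 = $12.47
New monthly escrow = $1,356.81 + $12.47 = $1,369.28

$1,369.28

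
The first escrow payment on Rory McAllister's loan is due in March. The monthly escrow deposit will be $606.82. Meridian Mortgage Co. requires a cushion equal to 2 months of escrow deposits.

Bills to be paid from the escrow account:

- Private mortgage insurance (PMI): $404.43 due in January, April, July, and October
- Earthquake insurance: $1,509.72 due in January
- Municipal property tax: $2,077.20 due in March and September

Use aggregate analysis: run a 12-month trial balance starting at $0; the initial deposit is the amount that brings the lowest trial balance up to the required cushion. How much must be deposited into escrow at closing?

$2,684.02

Cushion = 2 × $606.82 = $1,213.64
Trial balance (start $0, +$606.82 each month, − disbursements):
  Mar: +$606.82 − $2,077.20 → -$1,470.38
  Apr: +$606.82 − $404.43 → -$1,267.99
  May: +$606.82 → -$661.17
  Jun: +$606.82 → -$54.35
  Jul: +$606.82 − $404.43 → $148.04
  Aug: +$606.82 → $754.86
  Sep: +$606.82 − $2,077.20 → -$715.52
  Oct: +$606.82 − $404.43 → -$513.13
  Nov: +$606.82 → $93.69
  Dec: +$606.82 → $700.51
  Jan: +$606.82 − $1,914.15 → -$606.82
  Feb: +$606.82 → $0.00
Lowest trial balance = -$1,470.38 (Mar)
Initial deposit = cushion − low point = $1,213.64 − (-$1,470.38) = $2,684.02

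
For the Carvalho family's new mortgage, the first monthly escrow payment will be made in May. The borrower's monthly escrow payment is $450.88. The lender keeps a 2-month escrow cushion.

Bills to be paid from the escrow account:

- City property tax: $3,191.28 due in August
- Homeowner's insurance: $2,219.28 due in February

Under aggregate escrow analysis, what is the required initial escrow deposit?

Cushion = 2 × $450.88 = $901.76
Trial balance (start $0, +$450.88 each month, − disbursements):
  May: +$450.88 → $450.88
  Jun: +$450.88 → $901.76
  Jul: +$450.88 → $1,352.64
  Aug: +$450.88 − $3,191.28 → -$1,387.76
  Sep: +$450.88 → -$936.88
  Oct: +$450.88 → -$486.00
  Nov: +$450.88 → -$35.12
  Dec: +$450.88 → $415.76
  Jan: +$450.88 → $866.64
  Feb: +$450.88 − $2,219.28 → -$901.76
  Mar: +$450.88 → -$450.88
  Apr: +$450.88 → $0.00
Lowest trial balance = -$1,387.76 (Aug)
Initial deposit = cushion − low point = $901.76 − (-$1,387.76) = $2,289.52

$2,289.52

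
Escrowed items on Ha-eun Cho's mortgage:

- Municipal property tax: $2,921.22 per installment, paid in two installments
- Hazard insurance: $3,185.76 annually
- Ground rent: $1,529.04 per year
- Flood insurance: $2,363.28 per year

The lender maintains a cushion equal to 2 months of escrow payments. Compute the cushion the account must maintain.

Municipal property tax = $2,921.22 × 2 = $5,842.44
Hazard insurance = $3,185.76
Ground rent = $1,529.04
Flood insurance = $2,363.28
Annual escrow total = $5,842.44 + $3,185.76 + $1,529.04 + $2,363.28 = $12,920.52
Monthly = $12,920.52 ÷ 12 = $1,076.71
Reserve = 2 × $1,076.71 = $2,153.42

$2,153.42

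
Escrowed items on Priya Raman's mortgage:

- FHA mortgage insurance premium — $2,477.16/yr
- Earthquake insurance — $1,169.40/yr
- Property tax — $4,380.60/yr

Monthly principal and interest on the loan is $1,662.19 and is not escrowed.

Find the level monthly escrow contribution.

$668.93

FHA mortgage insurance premium — $2,477.16 annually
Earthquake insurance — $1,169.40 annually
Property tax — $4,380.60 annually
Total annual escrow = $2,477.16 + $1,169.40 + $4,380.60 = $8,027.16
Monthly escrow = $8,027.16 / 12 = $668.93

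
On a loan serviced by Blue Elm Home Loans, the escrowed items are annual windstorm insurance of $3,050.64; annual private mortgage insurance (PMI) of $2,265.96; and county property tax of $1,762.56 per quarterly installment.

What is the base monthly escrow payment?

$1,030.57

Windstorm insurance: $3,050.64
Private mortgage insurance (PMI): $2,265.96
County property tax: $1,762.56 × 4 = $7,050.24
Yearly total = $3,050.64 + $2,265.96 + $7,050.24 = $12,366.84
Monthly escrow = $12,366.84 / 12 = $1,030.57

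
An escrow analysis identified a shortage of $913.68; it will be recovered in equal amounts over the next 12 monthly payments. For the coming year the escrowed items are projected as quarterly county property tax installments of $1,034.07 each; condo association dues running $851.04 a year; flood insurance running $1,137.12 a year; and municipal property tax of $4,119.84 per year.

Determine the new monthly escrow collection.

County property tax: $1,034.07 × 4 = $4,136.28 annually
Condo association dues: $851.04 annually
Flood insurance: $1,137.12 annually
Municipal property tax: $4,119.84 annually
Annual escrow total = $4,136.28 + $851.04 + $1,137.12 + $4,119.84 = $10,244.28
Monthly escrow = $10,244.28 / 12 = $853.69
Shortage per month = $913.68 ÷ 12 = $76.14
Adjusted monthly = $853.69 + $76.14 = $929.83

$929.83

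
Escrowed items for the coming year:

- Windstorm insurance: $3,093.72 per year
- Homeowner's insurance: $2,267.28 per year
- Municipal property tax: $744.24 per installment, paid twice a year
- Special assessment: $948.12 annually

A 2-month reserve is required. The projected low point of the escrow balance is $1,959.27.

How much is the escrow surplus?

Windstorm insurance — $3,093.72 annually
Homeowner's insurance — $2,267.28 annually
Municipal property tax — $744.24 × 2 = $1,488.48 annually
Special assessment — $948.12 annually
Total annual escrow = $3,093.72 + $2,267.28 + $1,488.48 + $948.12 = $7,797.60
Base monthly escrow = $7,797.60 / 12 = $649.80
Required cushion = 2 × $649.80 = $1,299.60
Excess over cushion: $1,959.27 − $1,299.60 = $659.67

$659.67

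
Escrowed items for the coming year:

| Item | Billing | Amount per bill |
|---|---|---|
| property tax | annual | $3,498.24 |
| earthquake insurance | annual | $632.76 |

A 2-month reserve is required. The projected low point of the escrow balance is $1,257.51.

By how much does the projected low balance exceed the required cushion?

$569.01

Property tax: $3,498.24 per year
Earthquake insurance: $632.76 per year
Total annual escrow = $3,498.24 + $632.76 = $4,131.00
Monthly = $4,131.00 / 12 = $344.25
Cushion = 2 × $344.25 = $688.50
Surplus = $1,257.51 − $688.50 = $569.01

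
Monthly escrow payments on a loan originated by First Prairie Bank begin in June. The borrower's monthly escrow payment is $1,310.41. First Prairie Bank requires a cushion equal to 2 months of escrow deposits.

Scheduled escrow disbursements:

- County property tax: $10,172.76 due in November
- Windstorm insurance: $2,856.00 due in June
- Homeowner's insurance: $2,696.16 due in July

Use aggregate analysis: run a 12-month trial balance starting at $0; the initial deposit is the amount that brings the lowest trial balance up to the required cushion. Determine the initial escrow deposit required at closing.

$10,483.28

Cushion = 2 × $1,310.41 = $2,620.82
Trial balance (start $0, +$1,310.41 each month, − disbursements):
  Jun: +$1,310.41 − $2,856.00 → -$1,545.59
  Jul: +$1,310.41 − $2,696.16 → -$2,931.34
  Aug: +$1,310.41 → -$1,620.93
  Sep: +$1,310.41 → -$310.52
  Oct: +$1,310.41 → $999.89
  Nov: +$1,310.41 − $10,172.76 → -$7,862.46
  Dec: +$1,310.41 → -$6,552.05
  Jan: +$1,310.41 → -$5,241.64
  Feb: +$1,310.41 → -$3,931.23
  Mar: +$1,310.41 → -$2,620.82
  Apr: +$1,310.41 → -$1,310.41
  May: +$1,310.41 → $0.00
Lowest trial balance = -$7,862.46 (Nov)
Initial deposit = cushion − low point = $2,620.82 − (-$7,862.46) = $10,483.28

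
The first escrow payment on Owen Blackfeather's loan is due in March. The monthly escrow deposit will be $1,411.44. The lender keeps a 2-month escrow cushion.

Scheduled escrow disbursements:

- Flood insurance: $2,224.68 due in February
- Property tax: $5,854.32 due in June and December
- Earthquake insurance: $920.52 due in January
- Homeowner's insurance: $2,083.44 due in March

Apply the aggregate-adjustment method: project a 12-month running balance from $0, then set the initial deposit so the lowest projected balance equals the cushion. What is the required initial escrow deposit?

$5,114.88

Cushion = 2 × $1,411.44 = $2,822.88
Trial balance (start $0, +$1,411.44 each month, − disbursements):
  Mar: +$1,411.44 − $2,083.44 → -$672.00
  Apr: +$1,411.44 → $739.44
  May: +$1,411.44 → $2,150.88
  Jun: +$1,411.44 − $5,854.32 → -$2,292.00
  Jul: +$1,411.44 → -$880.56
  Aug: +$1,411.44 → $530.88
  Sep: +$1,411.44 → $1,942.32
  Oct: +$1,411.44 → $3,353.76
  Nov: +$1,411.44 → $4,765.20
  Dec: +$1,411.44 − $5,854.32 → $322.32
  Jan: +$1,411.44 − $920.52 → $813.24
  Feb: +$1,411.44 − $2,224.68 → $0.00
Lowest trial balance = -$2,292.00 (Jun)
Initial deposit = cushion − low point = $2,822.88 − (-$2,292.00) = $5,114.88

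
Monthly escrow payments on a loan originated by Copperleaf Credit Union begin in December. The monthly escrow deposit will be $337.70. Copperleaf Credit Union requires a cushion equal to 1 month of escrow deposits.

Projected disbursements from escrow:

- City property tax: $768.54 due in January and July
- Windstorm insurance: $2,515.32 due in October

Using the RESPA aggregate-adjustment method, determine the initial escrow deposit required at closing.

$675.40

Cushion = 1 × $337.70 = $337.70
Trial balance (start $0, +$337.70 each month, − disbursements):
  Dec: +$337.70 → $337.70
  Jan: +$337.70 − $768.54 → -$93.14
  Feb: +$337.70 → $244.56
  Mar: +$337.70 → $582.26
  Apr: +$337.70 → $919.96
  May: +$337.70 → $1,257.66
  Jun: +$337.70 → $1,595.36
  Jul: +$337.70 − $768.54 → $1,164.52
  Aug: +$337.70 → $1,502.22
  Sep: +$337.70 → $1,839.92
  Oct: +$337.70 − $2,515.32 → -$337.70
  Nov: +$337.70 → $0.00
Lowest trial balance = -$337.70 (Oct)
Initial deposit = cushion − low point = $337.70 − (-$337.70) = $675.40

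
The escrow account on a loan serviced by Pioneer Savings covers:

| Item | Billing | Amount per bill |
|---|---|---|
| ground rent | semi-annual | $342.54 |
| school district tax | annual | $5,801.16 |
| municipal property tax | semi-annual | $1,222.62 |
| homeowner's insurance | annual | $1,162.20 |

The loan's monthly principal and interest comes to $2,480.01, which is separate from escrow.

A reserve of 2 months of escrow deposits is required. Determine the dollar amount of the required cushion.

Ground rent — $342.54 × 2 = $685.08/yr
School district tax — $5,801.16/yr
Municipal property tax — $1,222.62 × 2 = $2,445.24/yr
Homeowner's insurance — $1,162.20/yr
Yearly total = $685.08 + $5,801.16 + $2,445.24 + $1,162.20 = $10,093.68
Monthly = $10,093.68 / 12 = $841.14
Cushion = 2 × $841.14 = $1,682.28

$1,682.28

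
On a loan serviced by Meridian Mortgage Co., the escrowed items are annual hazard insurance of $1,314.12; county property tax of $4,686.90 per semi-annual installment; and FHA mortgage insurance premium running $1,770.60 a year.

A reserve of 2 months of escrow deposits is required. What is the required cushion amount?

Hazard insurance — $1,314.12/yr
County property tax — $4,686.90 × 2 = $9,373.80/yr
FHA mortgage insurance premium — $1,770.60/yr
Total annual escrow = $12,458.52
Monthly escrow = $12,458.52 ÷ 12 = $1,038.21
Reserve = 2 × $1,038.21 = $2,076.42

$2,076.42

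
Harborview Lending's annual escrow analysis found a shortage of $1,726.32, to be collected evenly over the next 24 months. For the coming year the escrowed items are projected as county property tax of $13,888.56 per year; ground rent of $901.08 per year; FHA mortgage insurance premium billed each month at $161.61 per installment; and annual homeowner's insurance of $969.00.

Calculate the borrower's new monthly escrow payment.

$1,546.76

County property tax: $13,888.56 per year
Ground rent: $901.08 per year
FHA mortgage insurance premium: $161.61 × 12 = $1,939.32 per year
Homeowner's insurance: $969.00 per year
Total per year = $13,888.56 + $901.08 + $1,939.32 + $969.00 = $17,697.96
Base monthly escrow = $17,697.96 / 12 = $1,474.83
Monthly shortage recovery: $1,726.32 / 24 = $71.93
New monthly escrow = $1,474.83 + $71.93 = $1,546.76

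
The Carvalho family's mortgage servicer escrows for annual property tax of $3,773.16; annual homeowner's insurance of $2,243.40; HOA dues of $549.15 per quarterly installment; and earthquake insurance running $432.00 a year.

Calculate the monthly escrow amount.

Property tax = $3,773.16 per year
Homeowner's insurance = $2,243.40 per year
HOA dues = $549.15 × 4 = $2,196.60 per year
Earthquake insurance = $432.00 per year
Combined annual = $3,773.16 + $2,243.40 + $2,196.60 + $432.00 = $8,645.16
Base monthly escrow = $8,645.16 ÷ 12 = $720.43

$720.43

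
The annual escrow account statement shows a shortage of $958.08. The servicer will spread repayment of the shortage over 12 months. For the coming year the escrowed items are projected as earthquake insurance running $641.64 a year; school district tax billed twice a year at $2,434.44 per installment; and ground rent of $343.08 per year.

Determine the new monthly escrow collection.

Earthquake insurance — $641.64 per year
School district tax — $2,434.44 × 2 = $4,868.88 per year
Ground rent — $343.08 per year
Combined annual = $5,853.60
Monthly = $5,853.60 ÷ 12 = $487.80
Monthly shortage recovery: $958.08 / 12 = $79.84
New monthly escrow = $487.80 + $79.84 = $567.64

$567.64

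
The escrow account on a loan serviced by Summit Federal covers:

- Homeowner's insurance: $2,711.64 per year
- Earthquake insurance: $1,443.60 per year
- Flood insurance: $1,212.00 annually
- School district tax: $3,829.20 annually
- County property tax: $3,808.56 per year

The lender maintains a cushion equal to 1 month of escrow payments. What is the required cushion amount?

Homeowner's insurance — $2,711.64/yr
Earthquake insurance — $1,443.60/yr
Flood insurance — $1,212.00/yr
School district tax — $3,829.20/yr
County property tax — $3,808.56/yr
Total per year = $2,711.64 + $1,443.60 + $1,212.00 + $3,829.20 + $3,808.56 = $13,005.00
Monthly escrow = $13,005.00 / 12 = $1,083.75
Required cushion = 1 × $1,083.75 = $1,083.75

$1,083.75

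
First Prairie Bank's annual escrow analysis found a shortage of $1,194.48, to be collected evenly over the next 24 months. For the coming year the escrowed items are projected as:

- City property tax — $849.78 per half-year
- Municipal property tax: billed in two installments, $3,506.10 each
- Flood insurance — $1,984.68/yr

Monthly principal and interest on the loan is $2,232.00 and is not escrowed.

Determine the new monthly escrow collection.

$941.14

City property tax = $849.78 × 2 = $1,699.56 annually
Municipal property tax = $3,506.10 × 2 = $7,012.20 annually
Flood insurance = $1,984.68 annually
Total annual escrow = $1,699.56 + $7,012.20 + $1,984.68 = $10,696.44
Monthly escrow = $10,696.44 / 12 = $891.37
Monthly shortage recovery: $1,194.48 / 24 = $49.77
Adjusted monthly = $891.37 + $49.77 = $941.14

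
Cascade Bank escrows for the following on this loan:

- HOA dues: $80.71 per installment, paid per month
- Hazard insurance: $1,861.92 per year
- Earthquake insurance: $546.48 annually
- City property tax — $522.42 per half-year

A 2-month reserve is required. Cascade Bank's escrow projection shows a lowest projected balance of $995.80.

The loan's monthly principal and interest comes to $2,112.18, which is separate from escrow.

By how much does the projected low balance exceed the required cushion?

HOA dues: $80.71 × 12 = $968.52 annually
Hazard insurance: $1,861.92 annually
Earthquake insurance: $546.48 annually
City property tax: $522.42 × 2 = $1,044.84 annually
Combined annual = $968.52 + $1,861.92 + $546.48 + $1,044.84 = $4,421.76
Monthly escrow = $4,421.76 ÷ 12 = $368.48
Required reserve = 2 × $368.48 = $736.96
Surplus = $995.80 − $736.96 = $258.84

$258.84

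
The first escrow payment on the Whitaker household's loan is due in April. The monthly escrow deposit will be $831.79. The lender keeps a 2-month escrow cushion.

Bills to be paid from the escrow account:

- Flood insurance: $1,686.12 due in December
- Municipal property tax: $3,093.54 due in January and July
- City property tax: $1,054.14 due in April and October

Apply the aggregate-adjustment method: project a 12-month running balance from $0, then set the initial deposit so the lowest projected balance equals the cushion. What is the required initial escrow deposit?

Cushion = 2 × $831.79 = $1,663.58
Trial balance (start $0, +$831.79 each month, − disbursements):
  Apr: +$831.79 − $1,054.14 → -$222.35
  May: +$831.79 → $609.44
  Jun: +$831.79 → $1,441.23
  Jul: +$831.79 − $3,093.54 → -$820.52
  Aug: +$831.79 → $11.27
  Sep: +$831.79 → $843.06
  Oct: +$831.79 − $1,054.14 → $620.71
  Nov: +$831.79 → $1,452.50
  Dec: +$831.79 − $1,686.12 → $598.17
  Jan: +$831.79 − $3,093.54 → -$1,663.58
  Feb: +$831.79 → -$831.79
  Mar: +$831.79 → $0.00
Lowest trial balance = -$1,663.58 (Jan)
Initial deposit = cushion − low point = $1,663.58 − (-$1,663.58) = $3,327.16

$3,327.16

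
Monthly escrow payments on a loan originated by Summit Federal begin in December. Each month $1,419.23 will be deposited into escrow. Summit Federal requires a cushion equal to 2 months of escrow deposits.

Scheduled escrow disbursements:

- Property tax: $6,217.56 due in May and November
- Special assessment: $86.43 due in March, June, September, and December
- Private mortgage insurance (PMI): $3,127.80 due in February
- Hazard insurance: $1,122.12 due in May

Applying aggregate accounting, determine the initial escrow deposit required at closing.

Cushion = 2 × $1,419.23 = $2,838.46
Trial balance (start $0, +$1,419.23 each month, − disbursements):
  Dec: +$1,419.23 − $86.43 → $1,332.80
  Jan: +$1,419.23 → $2,752.03
  Feb: +$1,419.23 − $3,127.80 → $1,043.46
  Mar: +$1,419.23 − $86.43 → $2,376.26
  Apr: +$1,419.23 → $3,795.49
  May: +$1,419.23 − $7,339.68 → -$2,124.96
  Jun: +$1,419.23 − $86.43 → -$792.16
  Jul: +$1,419.23 → $627.07
  Aug: +$1,419.23 → $2,046.30
  Sep: +$1,419.23 − $86.43 → $3,379.10
  Oct: +$1,419.23 → $4,798.33
  Nov: +$1,419.23 − $6,217.56 → $0.00
Lowest trial balance = -$2,124.96 (May)
Initial deposit = cushion − low point = $2,838.46 − (-$2,124.96) = $4,963.42

$4,963.42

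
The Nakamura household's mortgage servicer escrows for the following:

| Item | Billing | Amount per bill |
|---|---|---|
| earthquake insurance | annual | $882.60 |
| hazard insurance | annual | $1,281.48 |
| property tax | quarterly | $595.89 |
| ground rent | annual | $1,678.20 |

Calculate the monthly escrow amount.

$518.82

Earthquake insurance = $882.60
Hazard insurance = $1,281.48
Property tax = $595.89 × 4 = $2,383.56
Ground rent = $1,678.20
Annual escrow total = $6,225.84
Per month = $6,225.84 / 12 = $518.82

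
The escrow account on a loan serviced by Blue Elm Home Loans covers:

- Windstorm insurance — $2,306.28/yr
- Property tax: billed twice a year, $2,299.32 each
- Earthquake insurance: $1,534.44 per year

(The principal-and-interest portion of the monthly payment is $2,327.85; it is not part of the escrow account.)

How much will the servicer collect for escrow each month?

$703.28

Windstorm insurance: $2,306.28/yr
Property tax: $2,299.32 × 2 = $4,598.64/yr
Earthquake insurance: $1,534.44/yr
Total annual escrow = $2,306.28 + $4,598.64 + $1,534.44 = $8,439.36
Monthly = $8,439.36 ÷ 12 = $703.28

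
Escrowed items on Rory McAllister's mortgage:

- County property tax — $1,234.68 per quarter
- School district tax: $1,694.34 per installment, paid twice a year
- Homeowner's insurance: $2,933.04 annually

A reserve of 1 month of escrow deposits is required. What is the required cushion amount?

$938.37

County property tax = $1,234.68 × 4 = $4,938.72 per year
School district tax = $1,694.34 × 2 = $3,388.68 per year
Homeowner's insurance = $2,933.04 per year
Yearly total = $4,938.72 + $3,388.68 + $2,933.04 = $11,260.44
Monthly = $11,260.44 ÷ 12 = $938.37
Required cushion = 1 × $938.37 = $938.37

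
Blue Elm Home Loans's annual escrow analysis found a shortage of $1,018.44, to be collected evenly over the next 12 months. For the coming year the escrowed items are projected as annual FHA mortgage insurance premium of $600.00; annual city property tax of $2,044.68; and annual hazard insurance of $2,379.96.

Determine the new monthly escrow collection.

$503.59

FHA mortgage insurance premium — $600.00
City property tax — $2,044.68
Hazard insurance — $2,379.96
Total per year = $5,024.64
Monthly escrow = $5,024.64 / 12 = $418.72
Shortage per month = $1,018.44 ÷ 12 = $84.87
Adjusted monthly = $418.72 + $84.87 = $503.59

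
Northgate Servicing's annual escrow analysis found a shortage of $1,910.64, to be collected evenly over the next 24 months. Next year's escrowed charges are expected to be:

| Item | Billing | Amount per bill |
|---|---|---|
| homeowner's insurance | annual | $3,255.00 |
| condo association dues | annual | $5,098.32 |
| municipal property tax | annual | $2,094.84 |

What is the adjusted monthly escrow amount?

Homeowner's insurance — $3,255.00
Condo association dues — $5,098.32
Municipal property tax — $2,094.84
Total per year = $10,448.16
Monthly = $10,448.16 / 12 = $870.68
Shortage per month = $1,910.64 / 24 = $79.61
New monthly escrow = $870.68 + $79.61 = $950.29

$950.29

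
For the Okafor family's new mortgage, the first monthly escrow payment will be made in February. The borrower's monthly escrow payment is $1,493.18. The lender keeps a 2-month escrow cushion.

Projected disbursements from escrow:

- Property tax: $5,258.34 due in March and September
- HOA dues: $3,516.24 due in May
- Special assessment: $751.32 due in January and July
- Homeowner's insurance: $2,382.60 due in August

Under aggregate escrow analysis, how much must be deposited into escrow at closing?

Cushion = 2 × $1,493.18 = $2,986.36
Trial balance (start $0, +$1,493.18 each month, − disbursements):
  Feb: +$1,493.18 → $1,493.18
  Mar: +$1,493.18 − $5,258.34 → -$2,271.98
  Apr: +$1,493.18 → -$778.80
  May: +$1,493.18 − $3,516.24 → -$2,801.86
  Jun: +$1,493.18 → -$1,308.68
  Jul: +$1,493.18 − $751.32 → -$566.82
  Aug: +$1,493.18 − $2,382.60 → -$1,456.24
  Sep: +$1,493.18 − $5,258.34 → -$5,221.40
  Oct: +$1,493.18 → -$3,728.22
  Nov: +$1,493.18 → -$2,235.04
  Dec: +$1,493.18 → -$741.86
  Jan: +$1,493.18 − $751.32 → $0.00
Lowest trial balance = -$5,221.40 (Sep)
Initial deposit = cushion − low point = $2,986.36 − (-$5,221.40) = $8,207.76

$8,207.76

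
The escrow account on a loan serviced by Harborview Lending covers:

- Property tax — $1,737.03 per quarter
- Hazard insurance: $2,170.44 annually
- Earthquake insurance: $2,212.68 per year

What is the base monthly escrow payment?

Property tax: $1,737.03 × 4 = $6,948.12/yr
Hazard insurance: $2,170.44/yr
Earthquake insurance: $2,212.68/yr
Total per year = $11,331.24
Monthly escrow = $11,331.24 ÷ 12 = $944.27

$944.27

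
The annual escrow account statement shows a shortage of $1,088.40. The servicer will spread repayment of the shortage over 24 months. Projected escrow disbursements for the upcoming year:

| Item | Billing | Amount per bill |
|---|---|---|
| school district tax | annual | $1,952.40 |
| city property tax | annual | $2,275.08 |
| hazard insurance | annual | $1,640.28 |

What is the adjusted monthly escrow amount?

$534.33

School district tax = $1,952.40 per year
City property tax = $2,275.08 per year
Hazard insurance = $1,640.28 per year
Combined annual = $5,867.76
Per month = $5,867.76 / 12 = $488.98
Shortage spread = $1,088.40 / 24 = $45.35/mo
Adjusted monthly = $488.98 + $45.35 = $534.33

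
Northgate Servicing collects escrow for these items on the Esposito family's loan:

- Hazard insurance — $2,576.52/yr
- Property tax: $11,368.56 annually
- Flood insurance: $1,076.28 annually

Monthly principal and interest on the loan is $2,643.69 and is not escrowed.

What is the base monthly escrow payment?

Hazard insurance — $2,576.52 per year
Property tax — $11,368.56 per year
Flood insurance — $1,076.28 per year
Total per year = $2,576.52 + $11,368.56 + $1,076.28 = $15,021.36
Base monthly escrow = $15,021.36 ÷ 12 = $1,251.78

$1,251.78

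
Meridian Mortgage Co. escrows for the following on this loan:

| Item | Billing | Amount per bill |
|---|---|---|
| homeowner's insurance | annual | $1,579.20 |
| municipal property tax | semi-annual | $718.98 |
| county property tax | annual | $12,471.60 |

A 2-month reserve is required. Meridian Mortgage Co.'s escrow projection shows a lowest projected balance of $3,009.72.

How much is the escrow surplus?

Homeowner's insurance — $1,579.20/yr
Municipal property tax — $718.98 × 2 = $1,437.96/yr
County property tax — $12,471.60/yr
Annual escrow total = $15,488.76
Monthly escrow = $15,488.76 / 12 = $1,290.73
Required cushion = 2 × $1,290.73 = $2,581.46
Surplus = $3,009.72 − $2,581.46 = $428.26

$428.26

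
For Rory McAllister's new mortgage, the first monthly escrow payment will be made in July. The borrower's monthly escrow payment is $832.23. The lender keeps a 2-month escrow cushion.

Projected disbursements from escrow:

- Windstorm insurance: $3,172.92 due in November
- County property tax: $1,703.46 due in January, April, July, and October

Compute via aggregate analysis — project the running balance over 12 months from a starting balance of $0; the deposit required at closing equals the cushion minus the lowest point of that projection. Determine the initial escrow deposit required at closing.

$4,122.15

Cushion = 2 × $832.23 = $1,664.46
Trial balance (start $0, +$832.23 each month, − disbursements):
  Jul: +$832.23 − $1,703.46 → -$871.23
  Aug: +$832.23 → -$39.00
  Sep: +$832.23 → $793.23
  Oct: +$832.23 − $1,703.46 → -$78.00
  Nov: +$832.23 − $3,172.92 → -$2,418.69
  Dec: +$832.23 → -$1,586.46
  Jan: +$832.23 − $1,703.46 → -$2,457.69
  Feb: +$832.23 → -$1,625.46
  Mar: +$832.23 → -$793.23
  Apr: +$832.23 − $1,703.46 → -$1,664.46
  May: +$832.23 → -$832.23
  Jun: +$832.23 → $0.00
Lowest trial balance = -$2,457.69 (Jan)
Initial deposit = cushion − low point = $1,664.46 − (-$2,457.69) = $4,122.15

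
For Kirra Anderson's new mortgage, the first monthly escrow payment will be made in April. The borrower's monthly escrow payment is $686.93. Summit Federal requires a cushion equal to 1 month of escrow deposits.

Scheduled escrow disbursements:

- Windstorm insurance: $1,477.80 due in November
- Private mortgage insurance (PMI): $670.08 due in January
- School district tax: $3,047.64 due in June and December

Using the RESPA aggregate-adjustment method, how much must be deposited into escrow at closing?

Cushion = 1 × $686.93 = $686.93
Trial balance (start $0, +$686.93 each month, − disbursements):
  Apr: +$686.93 → $686.93
  May: +$686.93 → $1,373.86
  Jun: +$686.93 − $3,047.64 → -$986.85
  Jul: +$686.93 → -$299.92
  Aug: +$686.93 → $387.01
  Sep: +$686.93 → $1,073.94
  Oct: +$686.93 → $1,760.87
  Nov: +$686.93 − $1,477.80 → $970.00
  Dec: +$686.93 − $3,047.64 → -$1,390.71
  Jan: +$686.93 − $670.08 → -$1,373.86
  Feb: +$686.93 → -$686.93
  Mar: +$686.93 → $0.00
Lowest trial balance = -$1,390.71 (Dec)
Initial deposit = cushion − low point = $686.93 − (-$1,390.71) = $2,077.64

$2,077.64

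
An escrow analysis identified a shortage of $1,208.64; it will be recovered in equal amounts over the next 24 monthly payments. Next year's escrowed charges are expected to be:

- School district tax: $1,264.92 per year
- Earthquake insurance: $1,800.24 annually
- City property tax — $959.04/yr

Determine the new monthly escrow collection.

$385.71

School district tax — $1,264.92
Earthquake insurance — $1,800.24
City property tax — $959.04
Yearly total = $1,264.92 + $1,800.24 + $959.04 = $4,024.20
Base monthly escrow = $4,024.20 ÷ 12 = $335.35
Shortage spread = $1,208.64 / 24 = $50.36/mo
New monthly escrow = $335.35 + $50.36 = $385.71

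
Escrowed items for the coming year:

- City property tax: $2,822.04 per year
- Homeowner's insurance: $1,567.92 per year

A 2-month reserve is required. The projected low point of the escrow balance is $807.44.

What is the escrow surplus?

City property tax — $2,822.04 per year
Homeowner's insurance — $1,567.92 per year
Yearly total = $4,389.96
Monthly = $4,389.96 ÷ 12 = $365.83
Cushion = 2 × $365.83 = $731.66
Surplus = $807.44 − $731.66 = $75.78

$75.78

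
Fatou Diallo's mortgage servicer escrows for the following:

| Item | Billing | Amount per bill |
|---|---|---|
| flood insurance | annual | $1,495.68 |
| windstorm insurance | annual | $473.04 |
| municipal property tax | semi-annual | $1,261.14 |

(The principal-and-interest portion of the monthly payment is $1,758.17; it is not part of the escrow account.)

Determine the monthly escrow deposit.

Flood insurance = $1,495.68/yr
Windstorm insurance = $473.04/yr
Municipal property tax = $1,261.14 × 2 = $2,522.28/yr
Total annual escrow = $1,495.68 + $473.04 + $2,522.28 = $4,491.00
Monthly escrow = $4,491.00 / 12 = $374.25

$374.25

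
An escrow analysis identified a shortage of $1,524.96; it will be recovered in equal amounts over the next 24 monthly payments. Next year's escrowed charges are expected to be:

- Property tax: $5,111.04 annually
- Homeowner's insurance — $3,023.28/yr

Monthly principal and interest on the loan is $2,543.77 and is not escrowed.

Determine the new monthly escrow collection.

Property tax — $5,111.04/yr
Homeowner's insurance — $3,023.28/yr
Combined annual = $5,111.04 + $3,023.28 = $8,134.32
Monthly = $8,134.32 ÷ 12 = $677.86
Shortage spread = $1,524.96 ÷ 24 = $63.54/mo
New monthly escrow = $677.86 + $63.54 = $741.40

$741.40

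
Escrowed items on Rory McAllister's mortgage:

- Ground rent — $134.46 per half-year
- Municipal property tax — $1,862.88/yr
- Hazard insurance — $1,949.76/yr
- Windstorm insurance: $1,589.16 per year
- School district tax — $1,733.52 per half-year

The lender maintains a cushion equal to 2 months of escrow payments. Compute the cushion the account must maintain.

Ground rent = $134.46 × 2 = $268.92 per year
Municipal property tax = $1,862.88 per year
Hazard insurance = $1,949.76 per year
Windstorm insurance = $1,589.16 per year
School district tax = $1,733.52 × 2 = $3,467.04 per year
Combined annual = $268.92 + $1,862.88 + $1,949.76 + $1,589.16 + $3,467.04 = $9,137.76
Base monthly escrow = $9,137.76 ÷ 12 = $761.48
Cushion = 2 × $761.48 = $1,522.96

$1,522.96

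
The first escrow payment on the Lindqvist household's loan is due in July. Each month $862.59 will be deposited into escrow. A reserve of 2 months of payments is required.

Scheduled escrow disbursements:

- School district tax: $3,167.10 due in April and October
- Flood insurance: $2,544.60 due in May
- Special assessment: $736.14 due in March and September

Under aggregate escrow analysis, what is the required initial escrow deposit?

Cushion = 2 × $862.59 = $1,725.18
Trial balance (start $0, +$862.59 each month, − disbursements):
  Jul: +$862.59 → $862.59
  Aug: +$862.59 → $1,725.18
  Sep: +$862.59 − $736.14 → $1,851.63
  Oct: +$862.59 − $3,167.10 → -$452.88
  Nov: +$862.59 → $409.71
  Dec: +$862.59 → $1,272.30
  Jan: +$862.59 → $2,134.89
  Feb: +$862.59 → $2,997.48
  Mar: +$862.59 − $736.14 → $3,123.93
  Apr: +$862.59 − $3,167.10 → $819.42
  May: +$862.59 − $2,544.60 → -$862.59
  Jun: +$862.59 → $0.00
Lowest trial balance = -$862.59 (May)
Initial deposit = cushion − low point = $1,725.18 − (-$862.59) = $2,587.77

$2,587.77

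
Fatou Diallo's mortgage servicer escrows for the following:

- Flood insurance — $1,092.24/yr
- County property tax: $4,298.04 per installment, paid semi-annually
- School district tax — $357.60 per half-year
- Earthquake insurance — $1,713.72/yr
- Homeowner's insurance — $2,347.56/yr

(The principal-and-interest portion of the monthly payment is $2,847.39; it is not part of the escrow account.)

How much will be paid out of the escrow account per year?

Flood insurance: $1,092.24/yr
County property tax: $4,298.04 × 2 = $8,596.08/yr
School district tax: $357.60 × 2 = $715.20/yr
Earthquake insurance: $1,713.72/yr
Homeowner's insurance: $2,347.56/yr
Yearly total = $14,464.80

$14,464.80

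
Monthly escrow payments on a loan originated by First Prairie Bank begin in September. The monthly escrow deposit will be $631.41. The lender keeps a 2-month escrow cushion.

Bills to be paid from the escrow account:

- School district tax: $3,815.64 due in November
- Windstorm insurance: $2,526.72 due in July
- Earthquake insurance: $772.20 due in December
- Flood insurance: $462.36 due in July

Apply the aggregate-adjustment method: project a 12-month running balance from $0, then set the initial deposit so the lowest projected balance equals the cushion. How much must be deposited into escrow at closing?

$3,325.02

Cushion = 2 × $631.41 = $1,262.82
Trial balance (start $0, +$631.41 each month, − disbursements):
  Sep: +$631.41 → $631.41
  Oct: +$631.41 → $1,262.82
  Nov: +$631.41 − $3,815.64 → -$1,921.41
  Dec: +$631.41 − $772.20 → -$2,062.20
  Jan: +$631.41 → -$1,430.79
  Feb: +$631.41 → -$799.38
  Mar: +$631.41 → -$167.97
  Apr: +$631.41 → $463.44
  May: +$631.41 → $1,094.85
  Jun: +$631.41 → $1,726.26
  Jul: +$631.41 − $2,989.08 → -$631.41
  Aug: +$631.41 → $0.00
Lowest trial balance = -$2,062.20 (Dec)
Initial deposit = cushion − low point = $1,262.82 − (-$2,062.20) = $3,325.02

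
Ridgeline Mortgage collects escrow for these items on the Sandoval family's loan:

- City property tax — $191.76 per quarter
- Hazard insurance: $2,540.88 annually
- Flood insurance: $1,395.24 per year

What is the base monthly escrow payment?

City property tax: $191.76 × 4 = $767.04 per year
Hazard insurance: $2,540.88 per year
Flood insurance: $1,395.24 per year
Total annual escrow = $767.04 + $2,540.88 + $1,395.24 = $4,703.16
Monthly = $4,703.16 ÷ 12 = $391.93

$391.93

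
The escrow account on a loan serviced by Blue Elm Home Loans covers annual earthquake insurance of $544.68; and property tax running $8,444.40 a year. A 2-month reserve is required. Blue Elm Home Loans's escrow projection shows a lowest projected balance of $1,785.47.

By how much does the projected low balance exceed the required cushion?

Earthquake insurance — $544.68 per year
Property tax — $8,444.40 per year
Total per year = $8,989.08
Monthly = $8,989.08 / 12 = $749.09
Required reserve = 2 × $749.09 = $1,498.18
Excess over cushion: $1,785.47 − $1,498.18 = $287.29

$287.29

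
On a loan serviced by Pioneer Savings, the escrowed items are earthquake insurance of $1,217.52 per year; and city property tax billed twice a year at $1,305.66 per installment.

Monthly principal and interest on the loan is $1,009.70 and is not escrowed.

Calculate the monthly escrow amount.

Earthquake insurance: $1,217.52 per year
City property tax: $1,305.66 × 2 = $2,611.32 per year
Combined annual = $3,828.84
Monthly = $3,828.84 ÷ 12 = $319.07

$319.07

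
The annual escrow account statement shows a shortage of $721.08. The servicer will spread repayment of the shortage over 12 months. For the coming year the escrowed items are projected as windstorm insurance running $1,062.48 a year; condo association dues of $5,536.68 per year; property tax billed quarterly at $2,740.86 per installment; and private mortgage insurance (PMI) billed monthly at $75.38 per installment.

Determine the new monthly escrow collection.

Windstorm insurance: $1,062.48
Condo association dues: $5,536.68
Property tax: $2,740.86 × 4 = $10,963.44
Private mortgage insurance (PMI): $75.38 × 12 = $904.56
Combined annual = $1,062.48 + $5,536.68 + $10,963.44 + $904.56 = $18,467.16
Monthly = $18,467.16 / 12 = $1,538.93
Shortage spread = $721.08 ÷ 12 = $60.09/mo
New monthly escrow = $1,538.93 + $60.09 = $1,599.02

$1,599.02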